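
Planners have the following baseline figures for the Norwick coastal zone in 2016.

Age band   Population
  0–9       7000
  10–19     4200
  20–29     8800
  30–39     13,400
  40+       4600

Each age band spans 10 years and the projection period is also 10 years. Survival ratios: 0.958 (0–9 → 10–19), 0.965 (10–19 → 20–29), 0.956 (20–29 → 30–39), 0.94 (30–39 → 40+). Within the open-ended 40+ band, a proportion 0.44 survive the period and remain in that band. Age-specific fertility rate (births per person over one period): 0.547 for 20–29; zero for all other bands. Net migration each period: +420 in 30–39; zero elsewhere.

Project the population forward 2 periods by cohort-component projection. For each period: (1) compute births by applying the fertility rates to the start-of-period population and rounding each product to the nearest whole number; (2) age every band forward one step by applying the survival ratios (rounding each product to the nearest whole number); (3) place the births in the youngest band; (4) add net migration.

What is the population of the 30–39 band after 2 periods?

(Groups numbered youngest = 1 to oldest = 5.)
Period 1:
Births: 8800 × 0.547 = 4814
Group 2: 7000 × 0.958 = 6706
Group 3: 4200 × 0.965 = 4053
Group 4: 8800 × 0.956 = 8413
Group 5: 13400 × 0.94 + 4600 × 0.44 = 12596 + 2024 = 14620
Net migration: Group 4 + 420 → 8833
→ [4814, 6706, 4053, 8833, 14620]
Period 2:
Births: 4053 × 0.547 = 2217
Group 2: 4814 × 0.958 = 4612
Group 3: 6706 × 0.965 = 6471
Group 4: 4053 × 0.956 = 3875
Group 5: 8833 × 0.94 + 14620 × 0.44 = 8303 + 6433 = 14736
Net migration: Group 4 + 420 → 4295
→ [2217, 4612, 6471, 4295, 14736]

4295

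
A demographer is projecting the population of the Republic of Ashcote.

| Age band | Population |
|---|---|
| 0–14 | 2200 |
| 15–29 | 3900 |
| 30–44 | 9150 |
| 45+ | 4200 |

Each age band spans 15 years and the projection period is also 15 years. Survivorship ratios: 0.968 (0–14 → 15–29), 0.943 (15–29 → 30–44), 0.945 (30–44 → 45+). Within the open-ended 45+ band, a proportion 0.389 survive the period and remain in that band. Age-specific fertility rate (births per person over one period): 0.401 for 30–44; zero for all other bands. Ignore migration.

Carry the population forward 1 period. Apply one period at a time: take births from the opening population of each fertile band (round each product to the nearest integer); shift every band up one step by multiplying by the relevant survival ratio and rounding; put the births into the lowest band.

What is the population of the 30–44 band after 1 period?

3678

Period 1:
Births: 9150 × 0.401 = 3669
15–29: 2200 × 0.968 = 2130
30–44: 3900 × 0.943 = 3678
45+: 9150 × 0.945 + 4200 × 0.389 = 8647 + 1634 = 10281
End of period: [3669, 2130, 3678, 10281]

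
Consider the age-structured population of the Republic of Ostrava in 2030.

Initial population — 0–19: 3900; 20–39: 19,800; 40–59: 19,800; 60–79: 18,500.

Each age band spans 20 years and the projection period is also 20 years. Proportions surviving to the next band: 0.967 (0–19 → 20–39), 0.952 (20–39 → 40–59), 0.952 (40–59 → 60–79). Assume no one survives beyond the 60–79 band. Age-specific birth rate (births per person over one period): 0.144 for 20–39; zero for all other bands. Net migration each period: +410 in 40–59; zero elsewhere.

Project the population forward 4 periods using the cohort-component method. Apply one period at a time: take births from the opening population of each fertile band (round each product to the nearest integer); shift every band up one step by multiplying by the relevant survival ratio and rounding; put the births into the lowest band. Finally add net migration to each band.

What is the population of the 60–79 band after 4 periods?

After projecting period 1:
Births: 19800 × 0.144 = 2851
20–39: 3900 × 0.967 = 3771
40–59: 19800 × 0.952 = 18850
60–79: 19800 × 0.952 = 18850
Net migration: 40–59 + 410 → 19260
Population now: 0–19=2851, 20–39=3771, 40–59=19260, 60–79=18850
After projecting period 2:
Births: 3771 × 0.144 = 543
20–39: 2851 × 0.967 = 2757
40–59: 3771 × 0.952 = 3590
60–79: 19260 × 0.952 = 18336
Net migration: 40–59 + 410 → 4000
Population now: 0–19=543, 20–39=2757, 40–59=4000, 60–79=18336
After projecting period 3:
Births: 2757 × 0.144 = 397
20–39: 543 × 0.967 = 525
40–59: 2757 × 0.952 = 2625
60–79: 4000 × 0.952 = 3808
Net migration: 40–59 + 410 → 3035
Population now: 0–19=397, 20–39=525, 40–59=3035, 60–79=3808
After projecting period 4:
Births: 525 × 0.144 = 76
20–39: 397 × 0.967 = 384
40–59: 525 × 0.952 = 500
60–79: 3035 × 0.952 = 2889
Net migration: 40–59 + 410 → 910
Population now: 0–19=76, 20–39=384, 40–59=910, 60–79=2889

2889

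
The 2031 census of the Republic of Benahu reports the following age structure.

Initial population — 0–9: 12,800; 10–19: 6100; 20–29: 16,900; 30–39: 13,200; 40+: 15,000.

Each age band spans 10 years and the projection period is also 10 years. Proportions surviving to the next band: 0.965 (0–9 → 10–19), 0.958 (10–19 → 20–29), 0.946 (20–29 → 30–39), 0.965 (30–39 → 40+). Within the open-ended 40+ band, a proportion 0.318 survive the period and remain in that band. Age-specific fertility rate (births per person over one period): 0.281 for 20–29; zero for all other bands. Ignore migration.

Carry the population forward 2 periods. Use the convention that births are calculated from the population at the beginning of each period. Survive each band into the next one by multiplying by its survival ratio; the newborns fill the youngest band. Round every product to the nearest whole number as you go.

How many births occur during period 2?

1642

(Groups numbered youngest = 1 to oldest = 5.)
After projecting period 1:
Births: 16900 * 0.281 = 4749
Group 2: 12800 * 0.965 = 12352
Group 3: 6100 * 0.958 = 5844
Group 4: 16900 * 0.946 = 15987
Group 5: 13200 * 0.965 + 15000 * 0.318 = 12738 + 4770 = 17508
→ [4749, 12352, 5844, 15987, 17508]
After projecting period 2:
Births: 5844 * 0.281 = 1642
Group 2: 4749 * 0.965 = 4583
Group 3: 12352 * 0.958 = 11833
Group 4: 5844 * 0.946 = 5528
Group 5: 15987 * 0.965 + 17508 * 0.318 = 15427 + 5568 = 20995
→ [1642, 4583, 11833, 5528, 20995]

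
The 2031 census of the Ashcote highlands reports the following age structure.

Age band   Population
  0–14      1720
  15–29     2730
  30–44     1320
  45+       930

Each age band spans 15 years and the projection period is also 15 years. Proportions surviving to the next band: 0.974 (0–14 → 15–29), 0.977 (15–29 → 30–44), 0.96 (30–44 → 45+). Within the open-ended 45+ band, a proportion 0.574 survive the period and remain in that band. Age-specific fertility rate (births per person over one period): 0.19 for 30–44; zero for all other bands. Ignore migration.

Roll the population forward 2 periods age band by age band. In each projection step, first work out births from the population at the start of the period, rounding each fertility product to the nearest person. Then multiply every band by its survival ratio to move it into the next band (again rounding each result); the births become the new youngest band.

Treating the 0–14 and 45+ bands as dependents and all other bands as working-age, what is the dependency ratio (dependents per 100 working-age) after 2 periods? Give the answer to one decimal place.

218.1

Let band 1 be 0–14 through band 4 = 45+.
After projecting period 1:
Births: 1320 × 0.19 = 251
Band 2: 1720 × 0.974 = 1675
Band 3: 2730 × 0.977 = 2667
Band 4: 1320 × 0.96 + 930 × 0.574 = 1267 + 534 = 1801
→ [251, 1675, 2667, 1801]
After projecting period 2:
Births: 2667 × 0.19 = 507
Band 2: 251 × 0.974 = 244
Band 3: 1675 × 0.977 = 1636
Band 4: 2667 × 0.96 + 1801 × 0.574 = 2560 + 1034 = 3594
→ [507, 244, 1636, 3594]
Dependents (band 0–14 + band 45+) = 507 + 3594 = 4101; working-age = 1880; ratio = 4101/1880 × 100 = 218.1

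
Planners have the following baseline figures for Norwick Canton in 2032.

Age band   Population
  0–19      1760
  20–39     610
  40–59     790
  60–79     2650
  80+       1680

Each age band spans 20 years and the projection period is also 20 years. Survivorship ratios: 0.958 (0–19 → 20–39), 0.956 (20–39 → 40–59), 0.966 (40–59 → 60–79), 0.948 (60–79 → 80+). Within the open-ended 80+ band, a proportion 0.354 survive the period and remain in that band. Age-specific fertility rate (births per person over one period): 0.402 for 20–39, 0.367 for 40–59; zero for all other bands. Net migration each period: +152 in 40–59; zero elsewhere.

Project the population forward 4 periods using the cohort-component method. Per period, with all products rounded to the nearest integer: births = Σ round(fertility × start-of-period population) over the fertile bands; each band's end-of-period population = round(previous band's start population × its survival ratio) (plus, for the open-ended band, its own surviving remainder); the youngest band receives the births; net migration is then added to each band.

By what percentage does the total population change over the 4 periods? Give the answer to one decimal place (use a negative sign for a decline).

Let group 1 be 0–19 through group 5 = 80+.
— Period 1 —
Births: 610 × 0.402 = 245, 790 × 0.367 = 290 → 535
Group 2: 1760 × 0.958 = 1686
Group 3: 610 × 0.956 = 583
Group 4: 790 × 0.966 = 763
Group 5: 2650 × 0.948 + 1680 × 0.354 = 2512 + 595 = 3107
Net migration: Group 3 + 152 → 735
End of period: [535, 1686, 735, 763, 3107]
— Period 2 —
Births: 1686 × 0.402 = 678, 735 × 0.367 = 270 → 948
Group 2: 535 × 0.958 = 513
Group 3: 1686 × 0.956 = 1612
Group 4: 735 × 0.966 = 710
Group 5: 763 × 0.948 + 3107 × 0.354 = 723 + 1100 = 1823
Net migration: Group 3 + 152 → 1764
End of period: [948, 513, 1764, 710, 1823]
— Period 3 —
Births: 513 × 0.402 = 206, 1764 × 0.367 = 647 → 853
Group 2: 948 × 0.958 = 908
Group 3: 513 × 0.956 = 490
Group 4: 1764 × 0.966 = 1704
Group 5: 710 × 0.948 + 1823 × 0.354 = 673 + 645 = 1318
Net migration: Group 3 + 152 → 642
End of period: [853, 908, 642, 1704, 1318]
— Period 4 —
Births: 908 × 0.402 = 365, 642 × 0.367 = 236 → 601
Group 2: 853 × 0.958 = 817
Group 3: 908 × 0.956 = 868
Group 4: 642 × 0.966 = 620
Group 5: 1704 × 0.948 + 1318 × 0.354 = 1615 + 467 = 2082
Net migration: Group 3 + 152 → 1020
End of period: [601, 817, 1020, 620, 2082]
Total: 7490 → 5140; change = -2350; percentage change = -31.4%

-31.4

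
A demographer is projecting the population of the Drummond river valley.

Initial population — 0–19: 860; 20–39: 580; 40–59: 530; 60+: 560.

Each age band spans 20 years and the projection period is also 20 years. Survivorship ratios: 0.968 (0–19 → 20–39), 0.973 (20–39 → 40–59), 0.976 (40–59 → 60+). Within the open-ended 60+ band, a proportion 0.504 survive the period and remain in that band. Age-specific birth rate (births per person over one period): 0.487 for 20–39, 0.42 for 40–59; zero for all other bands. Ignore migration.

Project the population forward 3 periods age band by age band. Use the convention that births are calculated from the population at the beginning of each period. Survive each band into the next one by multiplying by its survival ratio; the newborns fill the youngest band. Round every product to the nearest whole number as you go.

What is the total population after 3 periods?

After projecting period 1:
Births: 580 × 0.487 = 282 ; 530 × 0.42 = 223 ⇒ total 505
20–39: 860 × 0.968 = 832
40–59: 580 × 0.973 = 564
60+: 530 × 0.976 + 560 × 0.504 = 517 + 282 = 799
End of period: [505, 832, 564, 799]
After projecting period 2:
Births: 832 × 0.487 = 405 ; 564 × 0.42 = 237 ⇒ total 642
20–39: 505 × 0.968 = 489
40–59: 832 × 0.973 = 810
60+: 564 × 0.976 + 799 × 0.504 = 550 + 403 = 953
End of period: [642, 489, 810, 953]
After projecting period 3:
Births: 489 × 0.487 = 238 ; 810 × 0.42 = 340 ⇒ total 578
20–39: 642 × 0.968 = 621
40–59: 489 × 0.973 = 476
60+: 810 × 0.976 + 953 × 0.504 = 791 + 480 = 1271
End of period: [578, 621, 476, 1271]
Total after period 3: 578 + 621 + 476 + 1271 = 2946

2946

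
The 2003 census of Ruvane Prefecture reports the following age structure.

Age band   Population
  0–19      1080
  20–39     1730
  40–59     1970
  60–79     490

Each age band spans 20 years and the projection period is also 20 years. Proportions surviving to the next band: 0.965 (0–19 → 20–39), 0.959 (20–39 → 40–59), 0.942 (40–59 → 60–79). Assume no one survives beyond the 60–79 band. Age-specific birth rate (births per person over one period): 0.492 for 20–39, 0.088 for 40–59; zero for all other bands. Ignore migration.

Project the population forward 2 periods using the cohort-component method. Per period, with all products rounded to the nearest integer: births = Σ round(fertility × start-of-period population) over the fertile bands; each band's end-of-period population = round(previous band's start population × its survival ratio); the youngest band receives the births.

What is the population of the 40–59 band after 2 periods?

Period 1:
Births: 1730 × 0.492 = 851  |  1970 × 0.088 = 173 — total 1024
20–39: 1080 × 0.965 = 1042
40–59: 1730 × 0.959 = 1659
60–79: 1970 × 0.942 = 1856
End of period: [1024, 1042, 1659, 1856]
Period 2:
Births: 1042 × 0.492 = 513  |  1659 × 0.088 = 146 — total 659
20–39: 1024 × 0.965 = 988
40–59: 1042 × 0.959 = 999
60–79: 1659 × 0.942 = 1563
End of period: [659, 988, 999, 1563]

999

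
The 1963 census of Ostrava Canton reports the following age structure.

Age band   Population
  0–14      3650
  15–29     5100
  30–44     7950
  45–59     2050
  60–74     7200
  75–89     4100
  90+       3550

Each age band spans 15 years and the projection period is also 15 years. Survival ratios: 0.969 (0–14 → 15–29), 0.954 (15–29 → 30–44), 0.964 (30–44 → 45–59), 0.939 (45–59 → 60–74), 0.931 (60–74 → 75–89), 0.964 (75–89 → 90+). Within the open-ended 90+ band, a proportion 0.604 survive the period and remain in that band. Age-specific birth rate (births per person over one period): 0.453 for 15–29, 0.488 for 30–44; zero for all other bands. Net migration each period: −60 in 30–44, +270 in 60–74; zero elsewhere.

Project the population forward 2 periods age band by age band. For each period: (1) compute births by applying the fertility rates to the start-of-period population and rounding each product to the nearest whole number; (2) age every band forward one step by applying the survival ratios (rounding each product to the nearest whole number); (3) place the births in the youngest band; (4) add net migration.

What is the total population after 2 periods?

Let band 1 be 0–14 through band 7 = 90+.
[period 1]
Births: 5100 × 0.453 = 2310 ; 7950 × 0.488 = 3880 ⇒ total 6190
Band 2: 3650 × 0.969 = 3537
Band 3: 5100 × 0.954 = 4865
Band 4: 7950 × 0.964 = 7664
Band 5: 2050 × 0.939 = 1925
Band 6: 7200 × 0.931 = 6703
Band 7: 4100 × 0.964 + 3550 × 0.604 = 3952 + 2144 = 6096
Net migration: Band 3 − 60 → 4805; Band 5 + 270 → 2195
End of period: [6190, 3537, 4805, 7664, 2195, 6703, 6096]
[period 2]
Births: 3537 × 0.453 = 1602 ; 4805 × 0.488 = 2345 ⇒ total 3947
Band 2: 6190 × 0.969 = 5998
Band 3: 3537 × 0.954 = 3374
Band 4: 4805 × 0.964 = 4632
Band 5: 7664 × 0.939 = 7196
Band 6: 2195 × 0.931 = 2044
Band 7: 6703 × 0.964 + 6096 × 0.604 = 6462 + 3682 = 10144
Net migration: Band 3 − 60 → 3314; Band 5 + 270 → 7466
End of period: [3947, 5998, 3314, 4632, 7466, 2044, 10144]
Total after period 2: 3947 + 5998 + 3314 + 4632 + 7466 + 2044 + 10144 = 37545

37545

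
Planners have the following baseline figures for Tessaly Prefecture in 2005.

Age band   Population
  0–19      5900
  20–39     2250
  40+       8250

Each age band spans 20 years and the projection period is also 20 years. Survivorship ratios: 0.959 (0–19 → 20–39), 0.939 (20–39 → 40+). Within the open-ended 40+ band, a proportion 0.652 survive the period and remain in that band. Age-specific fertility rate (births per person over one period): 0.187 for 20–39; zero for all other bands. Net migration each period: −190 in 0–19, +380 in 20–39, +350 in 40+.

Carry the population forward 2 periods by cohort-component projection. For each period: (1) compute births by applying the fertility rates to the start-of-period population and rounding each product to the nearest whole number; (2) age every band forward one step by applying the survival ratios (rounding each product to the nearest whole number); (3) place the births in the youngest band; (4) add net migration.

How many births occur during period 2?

Period 1:
Births: 2250 * 0.187 = 421
20–39: 5900 * 0.959 = 5658
40+: 2250 * 0.939 + 8250 * 0.652 = 2113 + 5379 = 7492
Net migration: 0–19 − 190 → 231; 20–39 + 380 → 6038; 40+ + 350 → 7842
Population now: 0–19=231, 20–39=6038, 40+=7842
Period 2:
Births: 6038 * 0.187 = 1129
20–39: 231 * 0.959 = 222
40+: 6038 * 0.939 + 7842 * 0.652 = 5670 + 5113 = 10783
Net migration: 0–19 − 190 → 939; 20–39 + 380 → 602; 40+ + 350 → 11133
Population now: 0–19=939, 20–39=602, 40+=11133

1129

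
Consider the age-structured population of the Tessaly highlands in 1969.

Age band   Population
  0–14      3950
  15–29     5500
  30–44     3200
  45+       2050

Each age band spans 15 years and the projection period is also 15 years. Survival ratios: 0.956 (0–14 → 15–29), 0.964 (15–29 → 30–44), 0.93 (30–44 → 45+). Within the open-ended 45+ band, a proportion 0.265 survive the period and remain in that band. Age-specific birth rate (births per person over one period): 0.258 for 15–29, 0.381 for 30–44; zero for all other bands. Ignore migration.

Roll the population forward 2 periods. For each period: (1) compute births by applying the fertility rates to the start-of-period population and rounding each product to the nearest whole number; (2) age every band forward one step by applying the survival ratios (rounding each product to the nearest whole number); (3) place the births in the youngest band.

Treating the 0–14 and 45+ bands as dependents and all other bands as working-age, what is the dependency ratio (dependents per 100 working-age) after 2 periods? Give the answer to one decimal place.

Call the groups 1 to 4, youngest first.
— Period 1 —
Births: 5500 × 0.258 = 1419 ; 3200 × 0.381 = 1219 → total 2638
Group 2: 3950 × 0.956 = 3776
Group 3: 5500 × 0.964 = 5302
Group 4: 3200 × 0.93 + 2050 × 0.265 = 2976 + 543 = 3519
→ [2638, 3776, 5302, 3519]
— Period 2 —
Births: 3776 × 0.258 = 974 ; 5302 × 0.381 = 2020 → total 2994
Group 2: 2638 × 0.956 = 2522
Group 3: 3776 × 0.964 = 3640
Group 4: 5302 × 0.93 + 3519 × 0.265 = 4931 + 933 = 5864
→ [2994, 2522, 3640, 5864]
Dependents (band 0–14 + band 45+) = 2994 + 5864 = 8858; working-age = 6162; ratio = 8858/6162 × 100 = 143.8

143.8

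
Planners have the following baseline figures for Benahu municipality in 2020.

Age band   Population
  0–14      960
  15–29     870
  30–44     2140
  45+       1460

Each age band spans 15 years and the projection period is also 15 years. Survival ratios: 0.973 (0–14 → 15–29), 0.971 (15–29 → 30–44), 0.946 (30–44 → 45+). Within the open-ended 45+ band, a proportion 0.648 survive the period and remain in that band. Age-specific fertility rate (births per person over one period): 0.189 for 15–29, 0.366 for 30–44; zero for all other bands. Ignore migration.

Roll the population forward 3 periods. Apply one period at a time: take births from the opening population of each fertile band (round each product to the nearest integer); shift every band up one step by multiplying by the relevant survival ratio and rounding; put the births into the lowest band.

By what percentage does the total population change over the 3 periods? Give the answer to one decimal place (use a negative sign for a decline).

(Groups numbered youngest = 1 to oldest = 4.)
— Period 1 —
Births: 870 × 0.189 = 164 ; 2140 × 0.366 = 783 → 947
Group 2: 960 × 0.973 = 934
Group 3: 870 × 0.971 = 845
Group 4: 2140 × 0.946 + 1460 × 0.648 = 2024 + 946 = 2970
Giving 947 / 934 / 845 / 2970.
— Period 2 —
Births: 934 × 0.189 = 177 ; 845 × 0.366 = 309 → 486
Group 2: 947 × 0.973 = 921
Group 3: 934 × 0.971 = 907
Group 4: 845 × 0.946 + 2970 × 0.648 = 799 + 1925 = 2724
Giving 486 / 921 / 907 / 2724.
— Period 3 —
Births: 921 × 0.189 = 174 ; 907 × 0.366 = 332 → 506
Group 2: 486 × 0.973 = 473
Group 3: 921 × 0.971 = 894
Group 4: 907 × 0.946 + 2724 × 0.648 = 858 + 1765 = 2623
Giving 506 / 473 / 894 / 2623.
Total: 5430 → 4496; change = -934; percentage change = -17.2%

-17.2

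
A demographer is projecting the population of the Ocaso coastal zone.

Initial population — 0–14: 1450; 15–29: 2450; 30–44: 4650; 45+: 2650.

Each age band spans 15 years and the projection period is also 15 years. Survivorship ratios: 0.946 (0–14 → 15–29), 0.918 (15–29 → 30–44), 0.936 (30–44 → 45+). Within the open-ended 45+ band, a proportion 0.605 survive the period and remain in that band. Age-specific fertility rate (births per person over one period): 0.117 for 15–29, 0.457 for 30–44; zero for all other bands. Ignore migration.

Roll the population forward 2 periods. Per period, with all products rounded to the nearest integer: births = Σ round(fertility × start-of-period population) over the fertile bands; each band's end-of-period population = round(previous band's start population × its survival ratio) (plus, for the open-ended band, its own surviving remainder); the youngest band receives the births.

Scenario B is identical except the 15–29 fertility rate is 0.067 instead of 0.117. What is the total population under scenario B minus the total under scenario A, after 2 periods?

-186

[period 1]
Births: 2450 × 0.117 = 287, 4650 × 0.457 = 2125 ⇒ total 2412
15–29: 1450 × 0.946 = 1372
30–44: 2450 × 0.918 = 2249
45+: 4650 × 0.936 + 2650 × 0.605 = 4352 + 1603 = 5955
Population now: 0–14=2412, 15–29=1372, 30–44=2249, 45+=5955
[period 2]
Births: 1372 × 0.117 = 161, 2249 × 0.457 = 1028 ⇒ total 1189
15–29: 2412 × 0.946 = 2282
30–44: 1372 × 0.918 = 1259
45+: 2249 × 0.936 + 5955 × 0.605 = 2105 + 3603 = 5708
Population now: 0–14=1189, 15–29=2282, 30–44=1259, 45+=5708
Scenario A total after 2 periods: 10438
Scenario B projection —
[period 1]
Births: 2450 × 0.067 = 164, 4650 × 0.457 = 2125 ⇒ total 2289
15–29: 1450 × 0.946 = 1372
30–44: 2450 × 0.918 = 2249
45+: 4650 × 0.936 + 2650 × 0.605 = 4352 + 1603 = 5955
Population now: 0–14=2289, 15–29=1372, 30–44=2249, 45+=5955
[period 2]
Births: 1372 × 0.067 = 92, 2249 × 0.457 = 1028 ⇒ total 1120
15–29: 2289 × 0.946 = 2165
30–44: 1372 × 0.918 = 1259
45+: 2249 × 0.936 + 5955 × 0.605 = 2105 + 3603 = 5708
Population now: 0–14=1120, 15–29=2165, 30–44=1259, 45+=5708
Scenario B total after 2 periods: 10252
Difference B − A = 10252 − 10438 = -186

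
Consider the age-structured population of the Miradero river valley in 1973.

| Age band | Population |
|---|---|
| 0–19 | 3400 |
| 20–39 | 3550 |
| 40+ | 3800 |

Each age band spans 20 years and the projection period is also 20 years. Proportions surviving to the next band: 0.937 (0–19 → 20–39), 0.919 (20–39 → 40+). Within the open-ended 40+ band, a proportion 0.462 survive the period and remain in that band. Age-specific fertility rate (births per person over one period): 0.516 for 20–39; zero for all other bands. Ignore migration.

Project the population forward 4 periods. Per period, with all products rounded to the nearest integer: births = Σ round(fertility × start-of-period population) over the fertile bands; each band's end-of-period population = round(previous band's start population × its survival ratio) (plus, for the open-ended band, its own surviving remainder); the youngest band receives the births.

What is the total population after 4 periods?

Let group 1 be 0–19 through group 3 = 40+.
Period 1.
Births: 3550 × 0.516 = 1832
Group 2: 3400 × 0.937 = 3186
Group 3: 3550 × 0.919 + 3800 × 0.462 = 3262 + 1756 = 5018
Giving 1832 / 3186 / 5018.
Period 2.
Births: 3186 × 0.516 = 1644
Group 2: 1832 × 0.937 = 1717
Group 3: 3186 × 0.919 + 5018 × 0.462 = 2928 + 2318 = 5246
Giving 1644 / 1717 / 5246.
Period 3.
Births: 1717 × 0.516 = 886
Group 2: 1644 × 0.937 = 1540
Group 3: 1717 × 0.919 + 5246 × 0.462 = 1578 + 2424 = 4002
Giving 886 / 1540 / 4002.
Period 4.
Births: 1540 × 0.516 = 795
Group 2: 886 × 0.937 = 830
Group 3: 1540 × 0.919 + 4002 × 0.462 = 1415 + 1849 = 3264
Giving 795 / 830 / 3264.
Total after period 4: 795 + 830 + 3264 = 4889

4889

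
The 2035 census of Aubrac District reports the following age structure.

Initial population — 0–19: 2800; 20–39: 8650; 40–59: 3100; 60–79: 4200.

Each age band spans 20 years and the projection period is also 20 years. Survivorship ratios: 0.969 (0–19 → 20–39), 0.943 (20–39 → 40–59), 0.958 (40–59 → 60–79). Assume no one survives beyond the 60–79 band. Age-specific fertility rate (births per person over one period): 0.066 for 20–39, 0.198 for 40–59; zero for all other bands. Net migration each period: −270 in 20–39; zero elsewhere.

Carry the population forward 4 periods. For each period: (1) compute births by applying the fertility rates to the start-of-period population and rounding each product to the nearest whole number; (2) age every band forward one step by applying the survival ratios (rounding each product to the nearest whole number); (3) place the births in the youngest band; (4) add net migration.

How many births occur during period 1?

1185

Period 1:
Births: 8650 × 0.066 = 571  |  3100 × 0.198 = 614 → total 1185
20–39: 2800 × 0.969 = 2713
40–59: 8650 × 0.943 = 8157
60–79: 3100 × 0.958 = 2970
Net migration: 20–39 − 270 → 2443
Giving 1185 / 2443 / 8157 / 2970.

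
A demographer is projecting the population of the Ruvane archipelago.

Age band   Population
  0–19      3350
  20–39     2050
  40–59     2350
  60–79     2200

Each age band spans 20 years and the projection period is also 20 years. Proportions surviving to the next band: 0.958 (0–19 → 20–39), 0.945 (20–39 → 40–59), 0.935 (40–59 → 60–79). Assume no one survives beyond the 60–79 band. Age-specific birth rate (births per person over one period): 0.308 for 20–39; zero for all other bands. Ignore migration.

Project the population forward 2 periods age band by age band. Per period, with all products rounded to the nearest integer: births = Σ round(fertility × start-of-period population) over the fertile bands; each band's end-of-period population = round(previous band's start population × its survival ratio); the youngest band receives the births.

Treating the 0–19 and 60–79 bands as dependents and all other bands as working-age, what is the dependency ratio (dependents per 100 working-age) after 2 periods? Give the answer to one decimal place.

Call the groups 1 to 4, youngest first.
— Period 1 —
Births: 2050 × 0.308 = 631
Group 2: 3350 × 0.958 = 3209
Group 3: 2050 × 0.945 = 1937
Group 4: 2350 × 0.935 = 2197
End of period: [631, 3209, 1937, 2197]
— Period 2 —
Births: 3209 × 0.308 = 988
Group 2: 631 × 0.958 = 604
Group 3: 3209 × 0.945 = 3033
Group 4: 1937 × 0.935 = 1811
End of period: [988, 604, 3033, 1811]
Dependents (band 0–19 + band 60–79) = 988 + 1811 = 2799; working-age = 3637; ratio = 2799/3637 × 100 = 77.0

77.0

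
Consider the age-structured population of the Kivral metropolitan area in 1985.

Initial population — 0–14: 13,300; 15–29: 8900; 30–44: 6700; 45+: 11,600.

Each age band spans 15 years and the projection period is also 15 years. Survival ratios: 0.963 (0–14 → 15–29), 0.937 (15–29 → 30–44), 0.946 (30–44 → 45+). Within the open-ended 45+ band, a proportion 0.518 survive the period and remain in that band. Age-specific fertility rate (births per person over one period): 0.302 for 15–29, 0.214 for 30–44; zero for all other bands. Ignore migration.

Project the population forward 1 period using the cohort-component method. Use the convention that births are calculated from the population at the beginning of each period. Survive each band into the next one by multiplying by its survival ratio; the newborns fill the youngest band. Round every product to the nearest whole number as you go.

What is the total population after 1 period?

37616

(Groups numbered youngest = 1 to oldest = 4.)
[period 1]
Births: 8900 * 0.302 = 2688 ; 6700 * 0.214 = 1434 — total 4122
Group 2: 13300 * 0.963 = 12808
Group 3: 8900 * 0.937 = 8339
Group 4: 6700 * 0.946 + 11600 * 0.518 = 6338 + 6009 = 12347
End of period: [4122, 12808, 8339, 12347]
Total after period 1: 4122 + 12808 + 8339 + 12347 = 37616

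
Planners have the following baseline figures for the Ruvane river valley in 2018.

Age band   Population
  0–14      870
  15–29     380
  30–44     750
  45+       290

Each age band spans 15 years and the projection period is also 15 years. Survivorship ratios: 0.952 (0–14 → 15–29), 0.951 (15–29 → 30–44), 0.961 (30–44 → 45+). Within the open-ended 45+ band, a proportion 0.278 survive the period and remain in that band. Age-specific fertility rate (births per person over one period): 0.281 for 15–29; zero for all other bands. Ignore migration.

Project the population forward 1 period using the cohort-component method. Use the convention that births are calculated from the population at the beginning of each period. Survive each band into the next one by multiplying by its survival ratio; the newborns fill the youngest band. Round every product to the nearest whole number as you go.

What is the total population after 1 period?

2098

(Bands numbered youngest = 1 to oldest = 4.)
— Period 1 —
Births: 380 * 0.281 = 107
Band 2: 870 * 0.952 = 828
Band 3: 380 * 0.951 = 361
Band 4: 750 * 0.961 + 290 * 0.278 = 721 + 81 = 802
Giving 107 / 828 / 361 / 802.
Total after period 1: 107 + 828 + 361 + 802 = 2098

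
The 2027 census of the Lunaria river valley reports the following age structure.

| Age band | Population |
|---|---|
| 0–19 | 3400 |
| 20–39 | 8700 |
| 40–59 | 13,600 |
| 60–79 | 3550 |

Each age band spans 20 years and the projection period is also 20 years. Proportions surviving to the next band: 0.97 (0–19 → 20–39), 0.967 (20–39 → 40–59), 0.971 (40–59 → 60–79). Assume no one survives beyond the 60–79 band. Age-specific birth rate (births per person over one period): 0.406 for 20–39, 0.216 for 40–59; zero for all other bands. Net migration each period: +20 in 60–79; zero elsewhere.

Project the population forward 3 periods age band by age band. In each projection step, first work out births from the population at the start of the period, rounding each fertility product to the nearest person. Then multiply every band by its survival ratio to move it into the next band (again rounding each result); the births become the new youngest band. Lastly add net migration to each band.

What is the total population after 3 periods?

15484

(Groups numbered youngest = 1 to oldest = 4.)
Period 1.
Births: 8700 * 0.406 = 3532  |  13600 * 0.216 = 2938 → total 6470
Group 2: 3400 * 0.97 = 3298
Group 3: 8700 * 0.967 = 8413
Group 4: 13600 * 0.971 = 13206
Net migration: Group 4 + 20 → 13226
Giving 6470 / 3298 / 8413 / 13226.
Period 2.
Births: 3298 * 0.406 = 1339  |  8413 * 0.216 = 1817 → total 3156
Group 2: 6470 * 0.97 = 6276
Group 3: 3298 * 0.967 = 3189
Group 4: 8413 * 0.971 = 8169
Net migration: Group 4 + 20 → 8189
Giving 3156 / 6276 / 3189 / 8189.
Period 3.
Births: 6276 * 0.406 = 2548  |  3189 * 0.216 = 689 → total 3237
Group 2: 3156 * 0.97 = 3061
Group 3: 6276 * 0.967 = 6069
Group 4: 3189 * 0.971 = 3097
Net migration: Group 4 + 20 → 3117
Giving 3237 / 3061 / 6069 / 3117.
Total after period 3: 3237 + 3061 + 6069 + 3117 = 15484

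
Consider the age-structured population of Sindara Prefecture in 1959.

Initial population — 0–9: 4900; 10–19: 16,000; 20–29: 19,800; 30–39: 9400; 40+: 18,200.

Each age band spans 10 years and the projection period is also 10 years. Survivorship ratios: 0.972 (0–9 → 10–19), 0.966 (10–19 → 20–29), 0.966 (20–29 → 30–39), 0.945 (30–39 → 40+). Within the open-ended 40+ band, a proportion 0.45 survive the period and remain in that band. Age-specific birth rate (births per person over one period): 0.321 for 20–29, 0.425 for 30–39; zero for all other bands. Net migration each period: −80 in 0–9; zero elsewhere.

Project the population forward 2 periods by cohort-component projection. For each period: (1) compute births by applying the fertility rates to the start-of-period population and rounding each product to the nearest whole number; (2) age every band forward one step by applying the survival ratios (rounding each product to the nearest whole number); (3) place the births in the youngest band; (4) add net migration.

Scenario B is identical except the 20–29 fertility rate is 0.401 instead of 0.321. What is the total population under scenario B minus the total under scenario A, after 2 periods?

2777

(Bands numbered youngest = 1 to oldest = 5.)
After projecting period 1:
Births: 19800 × 0.321 = 6356 ; 9400 × 0.425 = 3995 ⇒ total 10351
Band 2: 4900 × 0.972 = 4763
Band 3: 16000 × 0.966 = 15456
Band 4: 19800 × 0.966 = 19127
Band 5: 9400 × 0.945 + 18200 × 0.45 = 8883 + 8190 = 17073
Net migration: Band 1 − 80 → 10271
Giving 10271 / 4763 / 15456 / 19127 / 17073.
After projecting period 2:
Births: 15456 × 0.321 = 4961 ; 19127 × 0.425 = 8129 ⇒ total 13090
Band 2: 10271 × 0.972 = 9983
Band 3: 4763 × 0.966 = 4601
Band 4: 15456 × 0.966 = 14930
Band 5: 19127 × 0.945 + 17073 × 0.45 = 18075 + 7683 = 25758
Net migration: Band 1 − 80 → 13010
Giving 13010 / 9983 / 4601 / 14930 / 25758.
Scenario A total after 2 periods: 68282
Scenario B projection —
After projecting period 1:
Births: 19800 × 0.401 = 7940 ; 9400 × 0.425 = 3995 ⇒ total 11935
Band 2: 4900 × 0.972 = 4763
Band 3: 16000 × 0.966 = 15456
Band 4: 19800 × 0.966 = 19127
Band 5: 9400 × 0.945 + 18200 × 0.45 = 8883 + 8190 = 17073
Net migration: Band 1 − 80 → 11855
Giving 11855 / 4763 / 15456 / 19127 / 17073.
After projecting period 2:
Births: 15456 × 0.401 = 6198 ; 19127 × 0.425 = 8129 ⇒ total 14327
Band 2: 11855 × 0.972 = 11523
Band 3: 4763 × 0.966 = 4601
Band 4: 15456 × 0.966 = 14930
Band 5: 19127 × 0.945 + 17073 × 0.45 = 18075 + 7683 = 25758
Net migration: Band 1 − 80 → 14247
Giving 14247 / 11523 / 4601 / 14930 / 25758.
Scenario B total after 2 periods: 71059
Difference B − A = 71059 − 68282 = 2777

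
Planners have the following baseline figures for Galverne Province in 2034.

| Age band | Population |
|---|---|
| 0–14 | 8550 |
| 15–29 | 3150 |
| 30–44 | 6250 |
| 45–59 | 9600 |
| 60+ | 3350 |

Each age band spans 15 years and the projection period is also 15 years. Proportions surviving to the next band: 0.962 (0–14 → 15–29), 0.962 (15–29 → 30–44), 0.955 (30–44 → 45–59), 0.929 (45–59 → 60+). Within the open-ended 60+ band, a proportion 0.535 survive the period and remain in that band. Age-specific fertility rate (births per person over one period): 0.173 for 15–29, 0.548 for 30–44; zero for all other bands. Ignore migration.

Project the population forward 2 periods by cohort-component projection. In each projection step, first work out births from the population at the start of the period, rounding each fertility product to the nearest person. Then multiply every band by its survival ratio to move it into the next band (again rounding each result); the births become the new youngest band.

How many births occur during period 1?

— Period 1 —
Births: 3150 * 0.173 = 545 ; 6250 * 0.548 = 3425 — total 3970
15–29: 8550 * 0.962 = 8225
30–44: 3150 * 0.962 = 3030
45–59: 6250 * 0.955 = 5969
60+: 9600 * 0.929 + 3350 * 0.535 = 8918 + 1792 = 10710
Population now: 0–14=3970, 15–29=8225, 30–44=3030, 45–59=5969, 60+=10710

3970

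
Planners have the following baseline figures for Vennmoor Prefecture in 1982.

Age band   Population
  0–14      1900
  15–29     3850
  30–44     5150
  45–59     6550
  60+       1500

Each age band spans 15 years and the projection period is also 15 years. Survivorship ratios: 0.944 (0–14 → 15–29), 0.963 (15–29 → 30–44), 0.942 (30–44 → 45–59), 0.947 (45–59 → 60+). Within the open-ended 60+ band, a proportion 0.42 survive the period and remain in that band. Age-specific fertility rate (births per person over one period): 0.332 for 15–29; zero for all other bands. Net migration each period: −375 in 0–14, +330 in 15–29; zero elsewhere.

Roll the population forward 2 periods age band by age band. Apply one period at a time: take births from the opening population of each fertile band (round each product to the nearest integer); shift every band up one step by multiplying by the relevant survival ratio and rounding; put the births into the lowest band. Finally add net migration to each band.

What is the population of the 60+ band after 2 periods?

7464

After projecting period 1:
Births: 3850 × 0.332 = 1278
15–29: 1900 × 0.944 = 1794
30–44: 3850 × 0.963 = 3708
45–59: 5150 × 0.942 = 4851
60+: 6550 × 0.947 + 1500 × 0.42 = 6203 + 630 = 6833
Net migration: 0–14 − 375 → 903; 15–29 + 330 → 2124
Giving 903 / 2124 / 3708 / 4851 / 6833.
After projecting period 2:
Births: 2124 × 0.332 = 705
15–29: 903 × 0.944 = 852
30–44: 2124 × 0.963 = 2045
45–59: 3708 × 0.942 = 3493
60+: 4851 × 0.947 + 6833 × 0.42 = 4594 + 2870 = 7464
Net migration: 0–14 − 375 → 330; 15–29 + 330 → 1182
Giving 330 / 1182 / 2045 / 3493 / 7464.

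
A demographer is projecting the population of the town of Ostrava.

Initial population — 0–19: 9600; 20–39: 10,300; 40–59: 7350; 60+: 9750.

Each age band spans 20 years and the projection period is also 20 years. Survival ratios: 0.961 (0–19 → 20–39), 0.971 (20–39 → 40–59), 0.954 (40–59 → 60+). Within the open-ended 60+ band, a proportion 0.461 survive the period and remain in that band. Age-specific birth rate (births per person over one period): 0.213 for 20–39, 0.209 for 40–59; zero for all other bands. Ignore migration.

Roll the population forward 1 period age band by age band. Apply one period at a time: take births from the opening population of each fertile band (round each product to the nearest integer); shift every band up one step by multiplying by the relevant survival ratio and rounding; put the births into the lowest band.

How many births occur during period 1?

3730

(Bands numbered youngest = 1 to oldest = 4.)
Period 1.
Births: 10300 × 0.213 = 2194, 7350 × 0.209 = 1536 ⇒ total 3730
Band 2: 9600 × 0.961 = 9226
Band 3: 10300 × 0.971 = 10001
Band 4: 7350 × 0.954 + 9750 × 0.461 = 7012 + 4495 = 11507
Population now: 0–19=3730, 20–39=9226, 40–59=10001, 60+=11507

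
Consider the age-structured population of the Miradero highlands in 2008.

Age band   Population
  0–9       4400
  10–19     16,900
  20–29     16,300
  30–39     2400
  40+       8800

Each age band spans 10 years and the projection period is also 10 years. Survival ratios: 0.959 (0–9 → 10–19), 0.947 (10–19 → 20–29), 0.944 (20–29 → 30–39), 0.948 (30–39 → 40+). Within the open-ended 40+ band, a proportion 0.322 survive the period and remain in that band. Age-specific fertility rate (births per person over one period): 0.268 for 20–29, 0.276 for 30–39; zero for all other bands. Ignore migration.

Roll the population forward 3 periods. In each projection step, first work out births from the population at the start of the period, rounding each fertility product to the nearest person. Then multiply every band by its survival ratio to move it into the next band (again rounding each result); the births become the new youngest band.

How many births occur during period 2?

— Period 1 —
Births: 16300 × 0.268 = 4368  |  2400 × 0.276 = 662 ⇒ total 5030
10–19: 4400 × 0.959 = 4220
20–29: 16900 × 0.947 = 16004
30–39: 16300 × 0.944 = 15387
40+: 2400 × 0.948 + 8800 × 0.322 = 2275 + 2834 = 5109
Population now: 0–9=5030, 10–19=4220, 20–29=16004, 30–39=15387, 40+=5109
— Period 2 —
Births: 16004 × 0.268 = 4289  |  15387 × 0.276 = 4247 ⇒ total 8536
10–19: 5030 × 0.959 = 4824
20–29: 4220 × 0.947 = 3996
30–39: 16004 × 0.944 = 15108
40+: 15387 × 0.948 + 5109 × 0.322 = 14587 + 1645 = 16232
Population now: 0–9=8536, 10–19=4824, 20–29=3996, 30–39=15108, 40+=16232

8536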